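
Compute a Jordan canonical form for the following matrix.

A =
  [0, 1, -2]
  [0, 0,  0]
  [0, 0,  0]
J_2(0) ⊕ J_1(0)

The characteristic polynomial is
  det(x·I − A) = x^3

Eigenvalues and multiplicities (the geometric multiplicity of λ is n − rank(A − λI), which equals the number of Jordan blocks for λ):
  λ = 0: algebraic multiplicity = 3, geometric multiplicity = 2

Determining the block sizes for each eigenvalue:
  λ = 0: 2 blocks summing to 3 forces exactly one block of size 2 and the rest size 1 → block sizes [2, 1]

Assembling the blocks gives a Jordan form
J =
  [0, 1, 0]
  [0, 0, 0]
  [0, 0, 0]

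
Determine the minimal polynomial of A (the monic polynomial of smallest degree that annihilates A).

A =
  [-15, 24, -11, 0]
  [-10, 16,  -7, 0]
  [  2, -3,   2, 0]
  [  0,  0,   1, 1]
x^3 - 3*x^2 + 3*x - 1

The characteristic polynomial is χ_A(x) = (x - 1)^4, so the eigenvalues are known. The minimal polynomial is
  m_A(x) = Π_λ (x − λ)^{k_λ}
where k_λ is the size of the *largest* Jordan block for λ (equivalently, the smallest k with (A − λI)^k v = 0 for every generalised eigenvector v of λ).

  λ = 1: largest Jordan block has size 3, contributing (x − 1)^3

So m_A(x) = (x - 1)^3 = x^3 - 3*x^2 + 3*x - 1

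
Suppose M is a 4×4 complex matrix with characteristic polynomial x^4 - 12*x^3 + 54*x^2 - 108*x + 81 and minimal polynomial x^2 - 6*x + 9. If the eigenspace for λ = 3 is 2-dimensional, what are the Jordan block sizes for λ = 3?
Block sizes for λ = 3: [2, 2]

Step 1 — from the characteristic polynomial, algebraic multiplicity of λ = 3 is 4. From dim ker(M − (3)·I) = 2, there are exactly 2 Jordan blocks for λ = 3.
Step 2 — from the minimal polynomial, the factor (x − 3)^2 tells us the largest block for λ = 3 has size 2.
Step 3 — with total size 4, 2 blocks, and largest block 2, the block sizes (in nonincreasing order) are [2, 2].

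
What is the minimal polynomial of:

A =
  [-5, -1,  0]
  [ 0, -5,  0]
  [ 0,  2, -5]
x^2 + 10*x + 25

The characteristic polynomial is χ_A(x) = (x + 5)^3, so the eigenvalues are known. The minimal polynomial is
  m_A(x) = Π_λ (x − λ)^{k_λ}
where k_λ is the size of the *largest* Jordan block for λ (equivalently, the smallest k with (A − λI)^k v = 0 for every generalised eigenvector v of λ).

  λ = -5: largest Jordan block has size 2, contributing (x + 5)^2

So m_A(x) = (x + 5)^2 = x^2 + 10*x + 25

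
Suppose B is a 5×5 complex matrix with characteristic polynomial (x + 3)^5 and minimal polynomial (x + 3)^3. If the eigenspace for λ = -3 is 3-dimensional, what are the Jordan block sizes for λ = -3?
Block sizes for λ = -3: [3, 1, 1]

Step 1 — from the characteristic polynomial, algebraic multiplicity of λ = -3 is 5. From dim ker(B − (-3)·I) = 3, there are exactly 3 Jordan blocks for λ = -3.
Step 2 — from the minimal polynomial, the factor (x + 3)^3 tells us the largest block for λ = -3 has size 3.
Step 3 — with total size 5, 3 blocks, and largest block 3, the block sizes (in nonincreasing order) are [3, 1, 1].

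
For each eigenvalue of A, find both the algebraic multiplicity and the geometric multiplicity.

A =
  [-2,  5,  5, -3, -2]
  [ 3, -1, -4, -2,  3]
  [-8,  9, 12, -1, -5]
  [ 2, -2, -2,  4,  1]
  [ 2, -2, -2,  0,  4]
λ = 3: alg = 3, geom = 1; λ = 4: alg = 2, geom = 1

Step 1 — factor the characteristic polynomial to read off the algebraic multiplicities:
  χ_A(x) = (x - 4)^2*(x - 3)^3

Step 2 — compute geometric multiplicities via the rank-nullity identity g(λ) = n − rank(A − λI):
  rank(A − (3)·I) = 4, so dim ker(A − (3)·I) = n − 4 = 1
  rank(A − (4)·I) = 4, so dim ker(A − (4)·I) = n − 4 = 1

Summary:
  λ = 3: algebraic multiplicity = 3, geometric multiplicity = 1
  λ = 4: algebraic multiplicity = 2, geometric multiplicity = 1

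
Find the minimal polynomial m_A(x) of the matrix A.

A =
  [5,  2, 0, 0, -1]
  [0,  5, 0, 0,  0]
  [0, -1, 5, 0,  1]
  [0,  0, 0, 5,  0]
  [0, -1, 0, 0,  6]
x^3 - 16*x^2 + 85*x - 150

The characteristic polynomial is χ_A(x) = (x - 6)*(x - 5)^4, so the eigenvalues are known. The minimal polynomial is
  m_A(x) = Π_λ (x − λ)^{k_λ}
where k_λ is the size of the *largest* Jordan block for λ (equivalently, the smallest k with (A − λI)^k v = 0 for every generalised eigenvector v of λ).

  λ = 5: largest Jordan block has size 2, contributing (x − 5)^2
  λ = 6: largest Jordan block has size 1, contributing (x − 6)

So m_A(x) = (x - 6)*(x - 5)^2 = x^3 - 16*x^2 + 85*x - 150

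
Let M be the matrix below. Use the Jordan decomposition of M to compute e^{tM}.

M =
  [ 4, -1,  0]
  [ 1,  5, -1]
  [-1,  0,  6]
e^{tM} =
  [-t*exp(5*t) + exp(5*t), t^2*exp(5*t)/2 - t*exp(5*t), t^2*exp(5*t)/2]
  [t*exp(5*t), -t^2*exp(5*t)/2 + exp(5*t), -t^2*exp(5*t)/2 - t*exp(5*t)]
  [-t*exp(5*t), t^2*exp(5*t)/2, t^2*exp(5*t)/2 + t*exp(5*t) + exp(5*t)]

Strategy: write M = P · J · P⁻¹ where J is a Jordan canonical form, so e^{tM} = P · e^{tJ} · P⁻¹, and e^{tJ} can be computed block-by-block.

M has Jordan form
J =
  [5, 1, 0]
  [0, 5, 1]
  [0, 0, 5]
(up to reordering of blocks).

Per-block formulas:
  For a 3×3 Jordan block J_3(5): exp(t · J_3(5)) = e^(5t)·(I + t·N + (t^2/2)·N^2), where N is the 3×3 nilpotent shift.

After assembling e^{tJ} and conjugating by P, we get:

e^{tM} =
  [-t*exp(5*t) + exp(5*t), t^2*exp(5*t)/2 - t*exp(5*t), t^2*exp(5*t)/2]
  [t*exp(5*t), -t^2*exp(5*t)/2 + exp(5*t), -t^2*exp(5*t)/2 - t*exp(5*t)]
  [-t*exp(5*t), t^2*exp(5*t)/2, t^2*exp(5*t)/2 + t*exp(5*t) + exp(5*t)]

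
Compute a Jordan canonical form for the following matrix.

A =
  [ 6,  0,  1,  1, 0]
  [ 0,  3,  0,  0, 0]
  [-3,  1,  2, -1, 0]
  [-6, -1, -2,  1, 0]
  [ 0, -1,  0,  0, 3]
J_2(3) ⊕ J_2(3) ⊕ J_1(3)

The characteristic polynomial is
  det(x·I − A) = x^5 - 15*x^4 + 90*x^3 - 270*x^2 + 405*x - 243 = (x - 3)^5

Eigenvalues and multiplicities (the geometric multiplicity of λ is n − rank(A − λI), which equals the number of Jordan blocks for λ):
  λ = 3: algebraic multiplicity = 5, geometric multiplicity = 3

Determining the block sizes for each eigenvalue:
  λ = 3: with am = 5 and gm = 3, the partition is not yet determined (e.g. several partitions of 5 into 3 parts exist). Let N = A − (3)·I. Computing rank(N^1) = 2, rank(N^2) = 0; the number of blocks of size ≥ j is rank(N^{j−1}) − rank(N^j), giving [3, 2]. So we have 2 block(s) of size 2, 1 block(s) of size 1 → block sizes [2, 2, 1]

Assembling the blocks gives a Jordan form
J =
  [3, 1, 0, 0, 0]
  [0, 3, 0, 0, 0]
  [0, 0, 3, 1, 0]
  [0, 0, 0, 3, 0]
  [0, 0, 0, 0, 3]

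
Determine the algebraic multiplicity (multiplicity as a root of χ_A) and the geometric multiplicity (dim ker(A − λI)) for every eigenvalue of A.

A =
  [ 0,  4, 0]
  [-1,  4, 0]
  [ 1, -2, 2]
λ = 2: alg = 3, geom = 2

Step 1 — factor the characteristic polynomial to read off the algebraic multiplicities:
  χ_A(x) = (x - 2)^3

Step 2 — compute geometric multiplicities via the rank-nullity identity g(λ) = n − rank(A − λI):
  rank(A − (2)·I) = 1, so dim ker(A − (2)·I) = n − 1 = 2

Summary:
  λ = 2: algebraic multiplicity = 3, geometric multiplicity = 2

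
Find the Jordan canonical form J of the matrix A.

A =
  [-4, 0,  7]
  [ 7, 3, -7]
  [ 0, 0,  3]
J_1(-4) ⊕ J_1(3) ⊕ J_1(3)

The characteristic polynomial is
  det(x·I − A) = x^3 - 2*x^2 - 15*x + 36 = (x - 3)^2*(x + 4)

Eigenvalues and multiplicities (the geometric multiplicity of λ is n − rank(A − λI), which equals the number of Jordan blocks for λ):
  λ = -4: algebraic multiplicity = 1, geometric multiplicity = 1
  λ = 3: algebraic multiplicity = 2, geometric multiplicity = 2

Determining the block sizes for each eigenvalue:
  λ = -4: one block (gm = 1), so the single block has size am = 1 → block sizes [1]
  λ = 3: gm = am = 2, so every block has size 1 → block sizes [1, 1]

Assembling the blocks gives a Jordan form
J =
  [-4, 0, 0]
  [ 0, 3, 0]
  [ 0, 0, 3]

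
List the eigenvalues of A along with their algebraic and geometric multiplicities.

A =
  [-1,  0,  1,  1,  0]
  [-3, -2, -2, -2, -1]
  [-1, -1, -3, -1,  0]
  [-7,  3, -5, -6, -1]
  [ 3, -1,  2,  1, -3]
λ = -3: alg = 5, geom = 2

Step 1 — factor the characteristic polynomial to read off the algebraic multiplicities:
  χ_A(x) = (x + 3)^5

Step 2 — compute geometric multiplicities via the rank-nullity identity g(λ) = n − rank(A − λI):
  rank(A − (-3)·I) = 3, so dim ker(A − (-3)·I) = n − 3 = 2

Summary:
  λ = -3: algebraic multiplicity = 5, geometric multiplicity = 2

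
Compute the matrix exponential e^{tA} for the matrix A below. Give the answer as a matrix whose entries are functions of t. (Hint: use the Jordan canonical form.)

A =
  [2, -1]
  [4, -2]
e^{tA} =
  [2*t + 1, -t]
  [4*t, 1 - 2*t]

Strategy: write A = P · J · P⁻¹ where J is a Jordan canonical form, so e^{tA} = P · e^{tJ} · P⁻¹, and e^{tJ} can be computed block-by-block.

A has Jordan form
J =
  [0, 1]
  [0, 0]
(up to reordering of blocks).

Per-block formulas:
  For a 2×2 Jordan block J_2(0): exp(t · J_2(0)) = e^(0t)·(I + t·N), where N is the 2×2 nilpotent shift.

After assembling e^{tJ} and conjugating by P, we get:

e^{tA} =
  [2*t + 1, -t]
  [4*t, 1 - 2*t]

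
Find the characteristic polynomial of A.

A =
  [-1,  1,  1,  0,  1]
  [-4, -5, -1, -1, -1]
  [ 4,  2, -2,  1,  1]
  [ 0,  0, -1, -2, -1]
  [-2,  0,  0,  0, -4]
x^5 + 14*x^4 + 78*x^3 + 216*x^2 + 297*x + 162

Expanding det(x·I − A) (e.g. by cofactor expansion or by noting that A is similar to its Jordan form J, which has the same characteristic polynomial as A) gives
  χ_A(x) = x^5 + 14*x^4 + 78*x^3 + 216*x^2 + 297*x + 162
which factors as (x + 2)*(x + 3)^4. The eigenvalues (with algebraic multiplicities) are λ = -3 with multiplicity 4, λ = -2 with multiplicity 1.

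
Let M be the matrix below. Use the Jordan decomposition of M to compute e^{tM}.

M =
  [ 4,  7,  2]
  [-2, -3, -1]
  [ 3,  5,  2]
e^{tM} =
  [t^2*exp(t)/2 + 3*t*exp(t) + exp(t), 3*t^2*exp(t)/2 + 7*t*exp(t), t^2*exp(t)/2 + 2*t*exp(t)]
  [-t^2*exp(t)/2 - 2*t*exp(t), -3*t^2*exp(t)/2 - 4*t*exp(t) + exp(t), -t^2*exp(t)/2 - t*exp(t)]
  [t^2*exp(t) + 3*t*exp(t), 3*t^2*exp(t) + 5*t*exp(t), t^2*exp(t) + t*exp(t) + exp(t)]

Strategy: write M = P · J · P⁻¹ where J is a Jordan canonical form, so e^{tM} = P · e^{tJ} · P⁻¹, and e^{tJ} can be computed block-by-block.

M has Jordan form
J =
  [1, 1, 0]
  [0, 1, 1]
  [0, 0, 1]
(up to reordering of blocks).

Per-block formulas:
  For a 3×3 Jordan block J_3(1): exp(t · J_3(1)) = e^(1t)·(I + t·N + (t^2/2)·N^2), where N is the 3×3 nilpotent shift.

After assembling e^{tJ} and conjugating by P, we get:

e^{tM} =
  [t^2*exp(t)/2 + 3*t*exp(t) + exp(t), 3*t^2*exp(t)/2 + 7*t*exp(t), t^2*exp(t)/2 + 2*t*exp(t)]
  [-t^2*exp(t)/2 - 2*t*exp(t), -3*t^2*exp(t)/2 - 4*t*exp(t) + exp(t), -t^2*exp(t)/2 - t*exp(t)]
  [t^2*exp(t) + 3*t*exp(t), 3*t^2*exp(t) + 5*t*exp(t), t^2*exp(t) + t*exp(t) + exp(t)]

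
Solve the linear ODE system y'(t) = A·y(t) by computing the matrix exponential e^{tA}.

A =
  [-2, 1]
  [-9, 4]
e^{tA} =
  [-3*t*exp(t) + exp(t), t*exp(t)]
  [-9*t*exp(t), 3*t*exp(t) + exp(t)]

Strategy: write A = P · J · P⁻¹ where J is a Jordan canonical form, so e^{tA} = P · e^{tJ} · P⁻¹, and e^{tJ} can be computed block-by-block.

A has Jordan form
J =
  [1, 1]
  [0, 1]
(up to reordering of blocks).

Per-block formulas:
  For a 2×2 Jordan block J_2(1): exp(t · J_2(1)) = e^(1t)·(I + t·N), where N is the 2×2 nilpotent shift.

After assembling e^{tJ} and conjugating by P, we get:

e^{tA} =
  [-3*t*exp(t) + exp(t), t*exp(t)]
  [-9*t*exp(t), 3*t*exp(t) + exp(t)]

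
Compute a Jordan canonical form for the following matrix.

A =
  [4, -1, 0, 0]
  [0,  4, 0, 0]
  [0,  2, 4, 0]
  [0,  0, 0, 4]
J_2(4) ⊕ J_1(4) ⊕ J_1(4)

The characteristic polynomial is
  det(x·I − A) = x^4 - 16*x^3 + 96*x^2 - 256*x + 256 = (x - 4)^4

Eigenvalues and multiplicities (the geometric multiplicity of λ is n − rank(A − λI), which equals the number of Jordan blocks for λ):
  λ = 4: algebraic multiplicity = 4, geometric multiplicity = 3

Determining the block sizes for each eigenvalue:
  λ = 4: 3 blocks summing to 4 forces exactly one block of size 2 and the rest size 1 → block sizes [2, 1, 1]

Assembling the blocks gives a Jordan form
J =
  [4, 1, 0, 0]
  [0, 4, 0, 0]
  [0, 0, 4, 0]
  [0, 0, 0, 4]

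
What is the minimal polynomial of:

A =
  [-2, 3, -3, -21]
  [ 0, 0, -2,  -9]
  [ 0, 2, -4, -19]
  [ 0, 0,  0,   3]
x^3 + x^2 - 8*x - 12

The characteristic polynomial is χ_A(x) = (x - 3)*(x + 2)^3, so the eigenvalues are known. The minimal polynomial is
  m_A(x) = Π_λ (x − λ)^{k_λ}
where k_λ is the size of the *largest* Jordan block for λ (equivalently, the smallest k with (A − λI)^k v = 0 for every generalised eigenvector v of λ).

  λ = -2: largest Jordan block has size 2, contributing (x + 2)^2
  λ = 3: largest Jordan block has size 1, contributing (x − 3)

So m_A(x) = (x - 3)*(x + 2)^2 = x^3 + x^2 - 8*x - 12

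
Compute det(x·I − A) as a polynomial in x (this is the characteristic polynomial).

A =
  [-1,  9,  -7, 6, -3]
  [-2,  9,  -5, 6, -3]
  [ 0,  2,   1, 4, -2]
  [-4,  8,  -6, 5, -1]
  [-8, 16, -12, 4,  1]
x^5 - 15*x^4 + 90*x^3 - 270*x^2 + 405*x - 243

Expanding det(x·I − A) (e.g. by cofactor expansion or by noting that A is similar to its Jordan form J, which has the same characteristic polynomial as A) gives
  χ_A(x) = x^5 - 15*x^4 + 90*x^3 - 270*x^2 + 405*x - 243
which factors as (x - 3)^5. The eigenvalues (with algebraic multiplicities) are λ = 3 with multiplicity 5.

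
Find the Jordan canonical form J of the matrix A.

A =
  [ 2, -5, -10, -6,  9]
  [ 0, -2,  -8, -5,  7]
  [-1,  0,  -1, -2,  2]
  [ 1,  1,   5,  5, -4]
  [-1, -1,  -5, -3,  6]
J_3(2) ⊕ J_2(2)

The characteristic polynomial is
  det(x·I − A) = x^5 - 10*x^4 + 40*x^3 - 80*x^2 + 80*x - 32 = (x - 2)^5

Eigenvalues and multiplicities (the geometric multiplicity of λ is n − rank(A − λI), which equals the number of Jordan blocks for λ):
  λ = 2: algebraic multiplicity = 5, geometric multiplicity = 2

Determining the block sizes for each eigenvalue:
  λ = 2: with am = 5 and gm = 2, the partition is not yet determined (e.g. several partitions of 5 into 2 parts exist). Let N = A − (2)·I. Computing rank(N^1) = 3, rank(N^2) = 1, rank(N^3) = 0; the number of blocks of size ≥ j is rank(N^{j−1}) − rank(N^j), giving [2, 2, 1]. So we have 1 block(s) of size 3, 1 block(s) of size 2 → block sizes [3, 2]

Assembling the blocks gives a Jordan form
J =
  [2, 1, 0, 0, 0]
  [0, 2, 1, 0, 0]
  [0, 0, 2, 0, 0]
  [0, 0, 0, 2, 1]
  [0, 0, 0, 0, 2]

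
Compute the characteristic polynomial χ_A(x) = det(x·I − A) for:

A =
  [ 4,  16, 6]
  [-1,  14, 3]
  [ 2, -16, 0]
x^3 - 18*x^2 + 108*x - 216

Expanding det(x·I − A) (e.g. by cofactor expansion or by noting that A is similar to its Jordan form J, which has the same characteristic polynomial as A) gives
  χ_A(x) = x^3 - 18*x^2 + 108*x - 216
which factors as (x - 6)^3. The eigenvalues (with algebraic multiplicities) are λ = 6 with multiplicity 3.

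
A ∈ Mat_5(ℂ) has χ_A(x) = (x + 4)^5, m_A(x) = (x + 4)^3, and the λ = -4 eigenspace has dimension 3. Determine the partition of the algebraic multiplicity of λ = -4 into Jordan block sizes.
Block sizes for λ = -4: [3, 1, 1]

Step 1 — from the characteristic polynomial, algebraic multiplicity of λ = -4 is 5. From dim ker(A − (-4)·I) = 3, there are exactly 3 Jordan blocks for λ = -4.
Step 2 — from the minimal polynomial, the factor (x + 4)^3 tells us the largest block for λ = -4 has size 3.
Step 3 — with total size 5, 3 blocks, and largest block 3, the block sizes (in nonincreasing order) are [3, 1, 1].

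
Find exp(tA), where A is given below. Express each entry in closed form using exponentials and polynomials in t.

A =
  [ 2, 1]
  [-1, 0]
e^{tA} =
  [t*exp(t) + exp(t), t*exp(t)]
  [-t*exp(t), -t*exp(t) + exp(t)]

Strategy: write A = P · J · P⁻¹ where J is a Jordan canonical form, so e^{tA} = P · e^{tJ} · P⁻¹, and e^{tJ} can be computed block-by-block.

A has Jordan form
J =
  [1, 1]
  [0, 1]
(up to reordering of blocks).

Per-block formulas:
  For a 2×2 Jordan block J_2(1): exp(t · J_2(1)) = e^(1t)·(I + t·N), where N is the 2×2 nilpotent shift.

After assembling e^{tJ} and conjugating by P, we get:

e^{tA} =
  [t*exp(t) + exp(t), t*exp(t)]
  [-t*exp(t), -t*exp(t) + exp(t)]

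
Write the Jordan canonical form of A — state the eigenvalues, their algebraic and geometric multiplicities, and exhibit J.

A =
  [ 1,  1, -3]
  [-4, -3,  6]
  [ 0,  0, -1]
J_2(-1) ⊕ J_1(-1)

The characteristic polynomial is
  det(x·I − A) = x^3 + 3*x^2 + 3*x + 1 = (x + 1)^3

Eigenvalues and multiplicities (the geometric multiplicity of λ is n − rank(A − λI), which equals the number of Jordan blocks for λ):
  λ = -1: algebraic multiplicity = 3, geometric multiplicity = 2

Determining the block sizes for each eigenvalue:
  λ = -1: 2 blocks summing to 3 forces exactly one block of size 2 and the rest size 1 → block sizes [2, 1]

Assembling the blocks gives a Jordan form
J =
  [-1,  1,  0]
  [ 0, -1,  0]
  [ 0,  0, -1]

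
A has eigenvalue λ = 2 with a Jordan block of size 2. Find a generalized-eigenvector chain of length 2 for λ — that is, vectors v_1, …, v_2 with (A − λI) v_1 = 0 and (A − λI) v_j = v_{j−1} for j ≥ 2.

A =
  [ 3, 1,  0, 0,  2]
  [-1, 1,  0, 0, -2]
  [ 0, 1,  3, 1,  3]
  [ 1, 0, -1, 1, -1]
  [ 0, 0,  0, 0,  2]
A Jordan chain for λ = 2 of length 2:
v_1 = (1, -1, 0, 1, 0)ᵀ
v_2 = (1, 0, 0, 0, 0)ᵀ

Let N = A − (2)·I. We want v_2 with N^2 v_2 = 0 but N^1 v_2 ≠ 0; then v_{j-1} := N · v_j for j = 2, …, 2.

Pick v_2 = (1, 0, 0, 0, 0)ᵀ.
Then v_1 = N · v_2 = (1, -1, 0, 1, 0)ᵀ.

Sanity check: (A − (2)·I) v_1 = (0, 0, 0, 0, 0)ᵀ = 0. ✓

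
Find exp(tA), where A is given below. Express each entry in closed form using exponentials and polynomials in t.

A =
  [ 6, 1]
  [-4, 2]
e^{tA} =
  [2*t*exp(4*t) + exp(4*t), t*exp(4*t)]
  [-4*t*exp(4*t), -2*t*exp(4*t) + exp(4*t)]

Strategy: write A = P · J · P⁻¹ where J is a Jordan canonical form, so e^{tA} = P · e^{tJ} · P⁻¹, and e^{tJ} can be computed block-by-block.

A has Jordan form
J =
  [4, 1]
  [0, 4]
(up to reordering of blocks).

Per-block formulas:
  For a 2×2 Jordan block J_2(4): exp(t · J_2(4)) = e^(4t)·(I + t·N), where N is the 2×2 nilpotent shift.

After assembling e^{tJ} and conjugating by P, we get:

e^{tA} =
  [2*t*exp(4*t) + exp(4*t), t*exp(4*t)]
  [-4*t*exp(4*t), -2*t*exp(4*t) + exp(4*t)]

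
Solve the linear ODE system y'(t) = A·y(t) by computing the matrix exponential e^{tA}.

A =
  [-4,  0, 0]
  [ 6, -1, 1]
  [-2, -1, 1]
e^{tA} =
  [exp(-4*t), 0, 0]
  [-2*t + 2 - 2*exp(-4*t), 1 - t, t]
  [-2*t, -t, t + 1]

Strategy: write A = P · J · P⁻¹ where J is a Jordan canonical form, so e^{tA} = P · e^{tJ} · P⁻¹, and e^{tJ} can be computed block-by-block.

A has Jordan form
J =
  [-4, 0, 0]
  [ 0, 0, 1]
  [ 0, 0, 0]
(up to reordering of blocks).

Per-block formulas:
  For a 2×2 Jordan block J_2(0): exp(t · J_2(0)) = e^(0t)·(I + t·N), where N is the 2×2 nilpotent shift.
  For a 1×1 block at λ = -4: exp(t · [-4]) = [e^(-4t)].

After assembling e^{tJ} and conjugating by P, we get:

e^{tA} =
  [exp(-4*t), 0, 0]
  [-2*t + 2 - 2*exp(-4*t), 1 - t, t]
  [-2*t, -t, t + 1]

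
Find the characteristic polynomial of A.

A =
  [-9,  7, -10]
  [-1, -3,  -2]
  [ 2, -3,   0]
x^3 + 12*x^2 + 48*x + 64

Expanding det(x·I − A) (e.g. by cofactor expansion or by noting that A is similar to its Jordan form J, which has the same characteristic polynomial as A) gives
  χ_A(x) = x^3 + 12*x^2 + 48*x + 64
which factors as (x + 4)^3. The eigenvalues (with algebraic multiplicities) are λ = -4 with multiplicity 3.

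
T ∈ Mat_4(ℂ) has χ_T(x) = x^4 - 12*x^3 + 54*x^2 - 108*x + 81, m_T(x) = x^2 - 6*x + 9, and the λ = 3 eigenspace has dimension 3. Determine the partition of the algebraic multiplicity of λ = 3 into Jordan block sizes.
Block sizes for λ = 3: [2, 1, 1]

Step 1 — from the characteristic polynomial, algebraic multiplicity of λ = 3 is 4. From dim ker(T − (3)·I) = 3, there are exactly 3 Jordan blocks for λ = 3.
Step 2 — from the minimal polynomial, the factor (x − 3)^2 tells us the largest block for λ = 3 has size 2.
Step 3 — with total size 4, 3 blocks, and largest block 2, the block sizes (in nonincreasing order) are [2, 1, 1].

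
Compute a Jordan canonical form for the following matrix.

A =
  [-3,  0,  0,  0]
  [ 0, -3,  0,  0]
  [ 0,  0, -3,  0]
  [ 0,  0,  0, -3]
J_1(-3) ⊕ J_1(-3) ⊕ J_1(-3) ⊕ J_1(-3)

The characteristic polynomial is
  det(x·I − A) = x^4 + 12*x^3 + 54*x^2 + 108*x + 81 = (x + 3)^4

Eigenvalues and multiplicities (the geometric multiplicity of λ is n − rank(A − λI), which equals the number of Jordan blocks for λ):
  λ = -3: algebraic multiplicity = 4, geometric multiplicity = 4

Determining the block sizes for each eigenvalue:
  λ = -3: gm = am = 4, so every block has size 1 → block sizes [1, 1, 1, 1]

Assembling the blocks gives a Jordan form
J =
  [-3,  0,  0,  0]
  [ 0, -3,  0,  0]
  [ 0,  0, -3,  0]
  [ 0,  0,  0, -3]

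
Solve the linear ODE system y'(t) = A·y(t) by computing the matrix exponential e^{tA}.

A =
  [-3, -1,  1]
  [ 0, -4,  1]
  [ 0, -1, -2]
e^{tA} =
  [exp(-3*t), -t*exp(-3*t), t*exp(-3*t)]
  [0, -t*exp(-3*t) + exp(-3*t), t*exp(-3*t)]
  [0, -t*exp(-3*t), t*exp(-3*t) + exp(-3*t)]

Strategy: write A = P · J · P⁻¹ where J is a Jordan canonical form, so e^{tA} = P · e^{tJ} · P⁻¹, and e^{tJ} can be computed block-by-block.

A has Jordan form
J =
  [-3,  1,  0]
  [ 0, -3,  0]
  [ 0,  0, -3]
(up to reordering of blocks).

Per-block formulas:
  For a 1×1 block at λ = -3: exp(t · [-3]) = [e^(-3t)].
  For a 2×2 Jordan block J_2(-3): exp(t · J_2(-3)) = e^(-3t)·(I + t·N), where N is the 2×2 nilpotent shift.

After assembling e^{tJ} and conjugating by P, we get:

e^{tA} =
  [exp(-3*t), -t*exp(-3*t), t*exp(-3*t)]
  [0, -t*exp(-3*t) + exp(-3*t), t*exp(-3*t)]
  [0, -t*exp(-3*t), t*exp(-3*t) + exp(-3*t)]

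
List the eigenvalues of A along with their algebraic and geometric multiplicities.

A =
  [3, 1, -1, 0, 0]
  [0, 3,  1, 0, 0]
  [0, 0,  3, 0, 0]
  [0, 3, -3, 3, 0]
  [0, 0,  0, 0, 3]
λ = 3: alg = 5, geom = 3

Step 1 — factor the characteristic polynomial to read off the algebraic multiplicities:
  χ_A(x) = (x - 3)^5

Step 2 — compute geometric multiplicities via the rank-nullity identity g(λ) = n − rank(A − λI):
  rank(A − (3)·I) = 2, so dim ker(A − (3)·I) = n − 2 = 3

Summary:
  λ = 3: algebraic multiplicity = 5, geometric multiplicity = 3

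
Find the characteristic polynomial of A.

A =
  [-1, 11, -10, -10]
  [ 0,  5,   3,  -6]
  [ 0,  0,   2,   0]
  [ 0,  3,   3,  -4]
x^4 - 2*x^3 - 3*x^2 + 4*x + 4

Expanding det(x·I − A) (e.g. by cofactor expansion or by noting that A is similar to its Jordan form J, which has the same characteristic polynomial as A) gives
  χ_A(x) = x^4 - 2*x^3 - 3*x^2 + 4*x + 4
which factors as (x - 2)^2*(x + 1)^2. The eigenvalues (with algebraic multiplicities) are λ = -1 with multiplicity 2, λ = 2 with multiplicity 2.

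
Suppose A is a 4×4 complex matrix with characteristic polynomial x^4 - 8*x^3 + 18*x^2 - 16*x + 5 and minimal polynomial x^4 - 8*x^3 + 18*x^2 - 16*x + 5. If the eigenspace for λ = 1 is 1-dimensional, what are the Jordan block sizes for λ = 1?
Block sizes for λ = 1: [3]

Step 1 — from the characteristic polynomial, algebraic multiplicity of λ = 1 is 3. From dim ker(A − (1)·I) = 1, there are exactly 1 Jordan blocks for λ = 1.
Step 2 — from the minimal polynomial, the factor (x − 1)^3 tells us the largest block for λ = 1 has size 3.
Step 3 — with total size 3, 1 blocks, and largest block 3, the block sizes (in nonincreasing order) are [3].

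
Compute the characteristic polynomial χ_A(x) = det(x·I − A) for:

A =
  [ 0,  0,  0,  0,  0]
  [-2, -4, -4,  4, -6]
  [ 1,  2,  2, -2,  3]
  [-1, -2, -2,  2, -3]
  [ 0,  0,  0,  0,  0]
x^5

Expanding det(x·I − A) (e.g. by cofactor expansion or by noting that A is similar to its Jordan form J, which has the same characteristic polynomial as A) gives
  χ_A(x) = x^5
which factors as x^5. The eigenvalues (with algebraic multiplicities) are λ = 0 with multiplicity 5.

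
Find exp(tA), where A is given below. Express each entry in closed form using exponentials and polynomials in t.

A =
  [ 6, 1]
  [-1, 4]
e^{tA} =
  [t*exp(5*t) + exp(5*t), t*exp(5*t)]
  [-t*exp(5*t), -t*exp(5*t) + exp(5*t)]

Strategy: write A = P · J · P⁻¹ where J is a Jordan canonical form, so e^{tA} = P · e^{tJ} · P⁻¹, and e^{tJ} can be computed block-by-block.

A has Jordan form
J =
  [5, 1]
  [0, 5]
(up to reordering of blocks).

Per-block formulas:
  For a 2×2 Jordan block J_2(5): exp(t · J_2(5)) = e^(5t)·(I + t·N), where N is the 2×2 nilpotent shift.

After assembling e^{tJ} and conjugating by P, we get:

e^{tA} =
  [t*exp(5*t) + exp(5*t), t*exp(5*t)]
  [-t*exp(5*t), -t*exp(5*t) + exp(5*t)]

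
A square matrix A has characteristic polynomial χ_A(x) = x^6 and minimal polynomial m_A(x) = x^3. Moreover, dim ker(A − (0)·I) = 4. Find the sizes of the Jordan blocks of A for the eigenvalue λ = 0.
Block sizes for λ = 0: [3, 1, 1, 1]

Step 1 — from the characteristic polynomial, algebraic multiplicity of λ = 0 is 6. From dim ker(A − (0)·I) = 4, there are exactly 4 Jordan blocks for λ = 0.
Step 2 — from the minimal polynomial, the factor (x − 0)^3 tells us the largest block for λ = 0 has size 3.
Step 3 — with total size 6, 4 blocks, and largest block 3, the block sizes (in nonincreasing order) are [3, 1, 1, 1].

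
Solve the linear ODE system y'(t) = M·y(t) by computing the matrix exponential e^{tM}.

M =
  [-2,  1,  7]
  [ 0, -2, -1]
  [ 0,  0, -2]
e^{tM} =
  [exp(-2*t), t*exp(-2*t), -t^2*exp(-2*t)/2 + 7*t*exp(-2*t)]
  [0, exp(-2*t), -t*exp(-2*t)]
  [0, 0, exp(-2*t)]

Strategy: write M = P · J · P⁻¹ where J is a Jordan canonical form, so e^{tM} = P · e^{tJ} · P⁻¹, and e^{tJ} can be computed block-by-block.

M has Jordan form
J =
  [-2,  1,  0]
  [ 0, -2,  1]
  [ 0,  0, -2]
(up to reordering of blocks).

Per-block formulas:
  For a 3×3 Jordan block J_3(-2): exp(t · J_3(-2)) = e^(-2t)·(I + t·N + (t^2/2)·N^2), where N is the 3×3 nilpotent shift.

After assembling e^{tJ} and conjugating by P, we get:

e^{tM} =
  [exp(-2*t), t*exp(-2*t), -t^2*exp(-2*t)/2 + 7*t*exp(-2*t)]
  [0, exp(-2*t), -t*exp(-2*t)]
  [0, 0, exp(-2*t)]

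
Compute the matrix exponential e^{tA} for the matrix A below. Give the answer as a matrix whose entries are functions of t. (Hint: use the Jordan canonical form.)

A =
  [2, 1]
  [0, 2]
e^{tA} =
  [exp(2*t), t*exp(2*t)]
  [0, exp(2*t)]

Strategy: write A = P · J · P⁻¹ where J is a Jordan canonical form, so e^{tA} = P · e^{tJ} · P⁻¹, and e^{tJ} can be computed block-by-block.

A has Jordan form
J =
  [2, 1]
  [0, 2]
(up to reordering of blocks).

Per-block formulas:
  For a 2×2 Jordan block J_2(2): exp(t · J_2(2)) = e^(2t)·(I + t·N), where N is the 2×2 nilpotent shift.

After assembling e^{tJ} and conjugating by P, we get:

e^{tA} =
  [exp(2*t), t*exp(2*t)]
  [0, exp(2*t)]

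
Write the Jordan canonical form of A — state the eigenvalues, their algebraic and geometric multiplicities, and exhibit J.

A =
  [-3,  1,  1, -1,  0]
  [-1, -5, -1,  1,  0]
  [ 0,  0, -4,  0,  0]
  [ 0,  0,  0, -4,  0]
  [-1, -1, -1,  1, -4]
J_2(-4) ⊕ J_1(-4) ⊕ J_1(-4) ⊕ J_1(-4)

The characteristic polynomial is
  det(x·I − A) = x^5 + 20*x^4 + 160*x^3 + 640*x^2 + 1280*x + 1024 = (x + 4)^5

Eigenvalues and multiplicities (the geometric multiplicity of λ is n − rank(A − λI), which equals the number of Jordan blocks for λ):
  λ = -4: algebraic multiplicity = 5, geometric multiplicity = 4

Determining the block sizes for each eigenvalue:
  λ = -4: 4 blocks summing to 5 forces exactly one block of size 2 and the rest size 1 → block sizes [2, 1, 1, 1]

Assembling the blocks gives a Jordan form
J =
  [-4,  1,  0,  0,  0]
  [ 0, -4,  0,  0,  0]
  [ 0,  0, -4,  0,  0]
  [ 0,  0,  0, -4,  0]
  [ 0,  0,  0,  0, -4]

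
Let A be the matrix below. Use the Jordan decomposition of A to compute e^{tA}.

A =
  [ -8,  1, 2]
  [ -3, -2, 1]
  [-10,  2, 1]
e^{tA} =
  [t^2*exp(-3*t) - 5*t*exp(-3*t) + exp(-3*t), t*exp(-3*t), -t^2*exp(-3*t)/2 + 2*t*exp(-3*t)]
  [t^2*exp(-3*t) - 3*t*exp(-3*t), t*exp(-3*t) + exp(-3*t), -t^2*exp(-3*t)/2 + t*exp(-3*t)]
  [2*t^2*exp(-3*t) - 10*t*exp(-3*t), 2*t*exp(-3*t), -t^2*exp(-3*t) + 4*t*exp(-3*t) + exp(-3*t)]

Strategy: write A = P · J · P⁻¹ where J is a Jordan canonical form, so e^{tA} = P · e^{tJ} · P⁻¹, and e^{tJ} can be computed block-by-block.

A has Jordan form
J =
  [-3,  1,  0]
  [ 0, -3,  1]
  [ 0,  0, -3]
(up to reordering of blocks).

Per-block formulas:
  For a 3×3 Jordan block J_3(-3): exp(t · J_3(-3)) = e^(-3t)·(I + t·N + (t^2/2)·N^2), where N is the 3×3 nilpotent shift.

After assembling e^{tJ} and conjugating by P, we get:

e^{tA} =
  [t^2*exp(-3*t) - 5*t*exp(-3*t) + exp(-3*t), t*exp(-3*t), -t^2*exp(-3*t)/2 + 2*t*exp(-3*t)]
  [t^2*exp(-3*t) - 3*t*exp(-3*t), t*exp(-3*t) + exp(-3*t), -t^2*exp(-3*t)/2 + t*exp(-3*t)]
  [2*t^2*exp(-3*t) - 10*t*exp(-3*t), 2*t*exp(-3*t), -t^2*exp(-3*t) + 4*t*exp(-3*t) + exp(-3*t)]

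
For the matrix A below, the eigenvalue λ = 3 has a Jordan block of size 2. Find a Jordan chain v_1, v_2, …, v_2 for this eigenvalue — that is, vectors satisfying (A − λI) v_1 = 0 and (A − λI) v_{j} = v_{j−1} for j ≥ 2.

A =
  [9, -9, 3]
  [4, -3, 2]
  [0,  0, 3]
A Jordan chain for λ = 3 of length 2:
v_1 = (6, 4, 0)ᵀ
v_2 = (1, 0, 0)ᵀ

Let N = A − (3)·I. We want v_2 with N^2 v_2 = 0 but N^1 v_2 ≠ 0; then v_{j-1} := N · v_j for j = 2, …, 2.

Pick v_2 = (1, 0, 0)ᵀ.
Then v_1 = N · v_2 = (6, 4, 0)ᵀ.

Sanity check: (A − (3)·I) v_1 = (0, 0, 0)ᵀ = 0. ✓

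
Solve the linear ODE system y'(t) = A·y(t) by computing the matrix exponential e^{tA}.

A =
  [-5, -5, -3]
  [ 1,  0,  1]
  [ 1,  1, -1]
e^{tA} =
  [t^2*exp(-2*t)/2 - 3*t*exp(-2*t) + exp(-2*t), t^2*exp(-2*t) - 5*t*exp(-2*t), t^2*exp(-2*t)/2 - 3*t*exp(-2*t)]
  [t*exp(-2*t), 2*t*exp(-2*t) + exp(-2*t), t*exp(-2*t)]
  [-t^2*exp(-2*t)/2 + t*exp(-2*t), -t^2*exp(-2*t) + t*exp(-2*t), -t^2*exp(-2*t)/2 + t*exp(-2*t) + exp(-2*t)]

Strategy: write A = P · J · P⁻¹ where J is a Jordan canonical form, so e^{tA} = P · e^{tJ} · P⁻¹, and e^{tJ} can be computed block-by-block.

A has Jordan form
J =
  [-2,  1,  0]
  [ 0, -2,  1]
  [ 0,  0, -2]
(up to reordering of blocks).

Per-block formulas:
  For a 3×3 Jordan block J_3(-2): exp(t · J_3(-2)) = e^(-2t)·(I + t·N + (t^2/2)·N^2), where N is the 3×3 nilpotent shift.

After assembling e^{tJ} and conjugating by P, we get:

e^{tA} =
  [t^2*exp(-2*t)/2 - 3*t*exp(-2*t) + exp(-2*t), t^2*exp(-2*t) - 5*t*exp(-2*t), t^2*exp(-2*t)/2 - 3*t*exp(-2*t)]
  [t*exp(-2*t), 2*t*exp(-2*t) + exp(-2*t), t*exp(-2*t)]
  [-t^2*exp(-2*t)/2 + t*exp(-2*t), -t^2*exp(-2*t) + t*exp(-2*t), -t^2*exp(-2*t)/2 + t*exp(-2*t) + exp(-2*t)]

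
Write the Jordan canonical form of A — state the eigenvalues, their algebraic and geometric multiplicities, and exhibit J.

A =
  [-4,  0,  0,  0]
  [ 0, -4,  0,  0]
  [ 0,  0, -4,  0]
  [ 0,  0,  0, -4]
J_1(-4) ⊕ J_1(-4) ⊕ J_1(-4) ⊕ J_1(-4)

The characteristic polynomial is
  det(x·I − A) = x^4 + 16*x^3 + 96*x^2 + 256*x + 256 = (x + 4)^4

Eigenvalues and multiplicities (the geometric multiplicity of λ is n − rank(A − λI), which equals the number of Jordan blocks for λ):
  λ = -4: algebraic multiplicity = 4, geometric multiplicity = 4

Determining the block sizes for each eigenvalue:
  λ = -4: gm = am = 4, so every block has size 1 → block sizes [1, 1, 1, 1]

Assembling the blocks gives a Jordan form
J =
  [-4,  0,  0,  0]
  [ 0, -4,  0,  0]
  [ 0,  0, -4,  0]
  [ 0,  0,  0, -4]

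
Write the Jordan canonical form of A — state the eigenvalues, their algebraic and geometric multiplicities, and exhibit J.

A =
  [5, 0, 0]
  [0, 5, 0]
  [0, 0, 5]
J_1(5) ⊕ J_1(5) ⊕ J_1(5)

The characteristic polynomial is
  det(x·I − A) = x^3 - 15*x^2 + 75*x - 125 = (x - 5)^3

Eigenvalues and multiplicities (the geometric multiplicity of λ is n − rank(A − λI), which equals the number of Jordan blocks for λ):
  λ = 5: algebraic multiplicity = 3, geometric multiplicity = 3

Determining the block sizes for each eigenvalue:
  λ = 5: gm = am = 3, so every block has size 1 → block sizes [1, 1, 1]

Assembling the blocks gives a Jordan form
J =
  [5, 0, 0]
  [0, 5, 0]
  [0, 0, 5]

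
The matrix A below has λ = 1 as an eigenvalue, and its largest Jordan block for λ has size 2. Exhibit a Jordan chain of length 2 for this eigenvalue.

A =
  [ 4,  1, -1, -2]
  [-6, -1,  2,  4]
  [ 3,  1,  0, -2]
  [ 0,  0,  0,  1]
A Jordan chain for λ = 1 of length 2:
v_1 = (3, -6, 3, 0)ᵀ
v_2 = (1, 0, 0, 0)ᵀ

Let N = A − (1)·I. We want v_2 with N^2 v_2 = 0 but N^1 v_2 ≠ 0; then v_{j-1} := N · v_j for j = 2, …, 2.

Pick v_2 = (1, 0, 0, 0)ᵀ.
Then v_1 = N · v_2 = (3, -6, 3, 0)ᵀ.

Sanity check: (A − (1)·I) v_1 = (0, 0, 0, 0)ᵀ = 0. ✓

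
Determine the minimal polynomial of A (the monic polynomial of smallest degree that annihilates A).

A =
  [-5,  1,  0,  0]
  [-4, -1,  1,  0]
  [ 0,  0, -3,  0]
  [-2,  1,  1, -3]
x^3 + 9*x^2 + 27*x + 27

The characteristic polynomial is χ_A(x) = (x + 3)^4, so the eigenvalues are known. The minimal polynomial is
  m_A(x) = Π_λ (x − λ)^{k_λ}
where k_λ is the size of the *largest* Jordan block for λ (equivalently, the smallest k with (A − λI)^k v = 0 for every generalised eigenvector v of λ).

  λ = -3: largest Jordan block has size 3, contributing (x + 3)^3

So m_A(x) = (x + 3)^3 = x^3 + 9*x^2 + 27*x + 27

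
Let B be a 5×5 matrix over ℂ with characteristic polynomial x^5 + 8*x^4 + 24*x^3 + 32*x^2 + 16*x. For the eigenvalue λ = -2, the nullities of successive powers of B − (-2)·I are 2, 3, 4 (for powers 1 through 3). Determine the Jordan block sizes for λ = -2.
Block sizes for λ = -2: [3, 1]

From the dimensions of kernels of powers, the number of Jordan blocks of size at least j is d_j − d_{j−1} where d_j = dim ker(N^j) (with d_0 = 0). Computing the differences gives [2, 1, 1].
The number of blocks of size exactly k is (#blocks of size ≥ k) − (#blocks of size ≥ k + 1), so the partition is: 1 block(s) of size 1, 1 block(s) of size 3.
In nonincreasing order the block sizes are [3, 1].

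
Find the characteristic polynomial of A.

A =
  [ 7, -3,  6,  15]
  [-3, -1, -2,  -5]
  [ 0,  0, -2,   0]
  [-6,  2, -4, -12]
x^4 + 8*x^3 + 24*x^2 + 32*x + 16

Expanding det(x·I − A) (e.g. by cofactor expansion or by noting that A is similar to its Jordan form J, which has the same characteristic polynomial as A) gives
  χ_A(x) = x^4 + 8*x^3 + 24*x^2 + 32*x + 16
which factors as (x + 2)^4. The eigenvalues (with algebraic multiplicities) are λ = -2 with multiplicity 4.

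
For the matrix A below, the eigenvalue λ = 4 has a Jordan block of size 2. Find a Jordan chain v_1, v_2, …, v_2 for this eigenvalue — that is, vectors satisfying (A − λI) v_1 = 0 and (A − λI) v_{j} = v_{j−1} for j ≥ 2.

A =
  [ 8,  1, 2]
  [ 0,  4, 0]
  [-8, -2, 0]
A Jordan chain for λ = 4 of length 2:
v_1 = (4, 0, -8)ᵀ
v_2 = (1, 0, 0)ᵀ

Let N = A − (4)·I. We want v_2 with N^2 v_2 = 0 but N^1 v_2 ≠ 0; then v_{j-1} := N · v_j for j = 2, …, 2.

Pick v_2 = (1, 0, 0)ᵀ.
Then v_1 = N · v_2 = (4, 0, -8)ᵀ.

Sanity check: (A − (4)·I) v_1 = (0, 0, 0)ᵀ = 0. ✓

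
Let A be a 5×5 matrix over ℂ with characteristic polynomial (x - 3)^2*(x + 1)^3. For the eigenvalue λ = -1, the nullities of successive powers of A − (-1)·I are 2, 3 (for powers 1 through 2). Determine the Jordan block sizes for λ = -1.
Block sizes for λ = -1: [2, 1]

From the dimensions of kernels of powers, the number of Jordan blocks of size at least j is d_j − d_{j−1} where d_j = dim ker(N^j) (with d_0 = 0). Computing the differences gives [2, 1].
The number of blocks of size exactly k is (#blocks of size ≥ k) − (#blocks of size ≥ k + 1), so the partition is: 1 block(s) of size 1, 1 block(s) of size 2.
In nonincreasing order the block sizes are [2, 1].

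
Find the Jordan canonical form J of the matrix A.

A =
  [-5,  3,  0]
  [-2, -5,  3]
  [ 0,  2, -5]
J_3(-5)

The characteristic polynomial is
  det(x·I − A) = x^3 + 15*x^2 + 75*x + 125 = (x + 5)^3

Eigenvalues and multiplicities (the geometric multiplicity of λ is n − rank(A − λI), which equals the number of Jordan blocks for λ):
  λ = -5: algebraic multiplicity = 3, geometric multiplicity = 1

Determining the block sizes for each eigenvalue:
  λ = -5: one block (gm = 1), so the single block has size am = 3 → block sizes [3]

Assembling the blocks gives a Jordan form
J =
  [-5,  1,  0]
  [ 0, -5,  1]
  [ 0,  0, -5]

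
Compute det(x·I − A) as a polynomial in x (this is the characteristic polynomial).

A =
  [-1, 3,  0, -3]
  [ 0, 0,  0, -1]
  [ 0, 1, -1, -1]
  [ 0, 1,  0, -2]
x^4 + 4*x^3 + 6*x^2 + 4*x + 1

Expanding det(x·I − A) (e.g. by cofactor expansion or by noting that A is similar to its Jordan form J, which has the same characteristic polynomial as A) gives
  χ_A(x) = x^4 + 4*x^3 + 6*x^2 + 4*x + 1
which factors as (x + 1)^4. The eigenvalues (with algebraic multiplicities) are λ = -1 with multiplicity 4.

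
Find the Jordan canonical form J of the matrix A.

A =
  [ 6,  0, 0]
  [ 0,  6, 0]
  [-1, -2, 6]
J_2(6) ⊕ J_1(6)

The characteristic polynomial is
  det(x·I − A) = x^3 - 18*x^2 + 108*x - 216 = (x - 6)^3

Eigenvalues and multiplicities (the geometric multiplicity of λ is n − rank(A − λI), which equals the number of Jordan blocks for λ):
  λ = 6: algebraic multiplicity = 3, geometric multiplicity = 2

Determining the block sizes for each eigenvalue:
  λ = 6: 2 blocks summing to 3 forces exactly one block of size 2 and the rest size 1 → block sizes [2, 1]

Assembling the blocks gives a Jordan form
J =
  [6, 1, 0]
  [0, 6, 0]
  [0, 0, 6]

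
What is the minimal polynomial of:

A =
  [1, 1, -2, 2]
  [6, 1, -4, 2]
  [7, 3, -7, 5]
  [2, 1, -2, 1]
x^2 + 2*x + 1

The characteristic polynomial is χ_A(x) = (x + 1)^4, so the eigenvalues are known. The minimal polynomial is
  m_A(x) = Π_λ (x − λ)^{k_λ}
where k_λ is the size of the *largest* Jordan block for λ (equivalently, the smallest k with (A − λI)^k v = 0 for every generalised eigenvector v of λ).

  λ = -1: largest Jordan block has size 2, contributing (x + 1)^2

So m_A(x) = (x + 1)^2 = x^2 + 2*x + 1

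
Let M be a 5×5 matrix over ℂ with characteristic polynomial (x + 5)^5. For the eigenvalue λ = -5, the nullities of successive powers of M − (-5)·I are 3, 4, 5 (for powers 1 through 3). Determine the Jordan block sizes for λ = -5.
Block sizes for λ = -5: [3, 1, 1]

From the dimensions of kernels of powers, the number of Jordan blocks of size at least j is d_j − d_{j−1} where d_j = dim ker(N^j) (with d_0 = 0). Computing the differences gives [3, 1, 1].
The number of blocks of size exactly k is (#blocks of size ≥ k) − (#blocks of size ≥ k + 1), so the partition is: 2 block(s) of size 1, 1 block(s) of size 3.
In nonincreasing order the block sizes are [3, 1, 1].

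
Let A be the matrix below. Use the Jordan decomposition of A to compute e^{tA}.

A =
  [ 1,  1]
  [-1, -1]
e^{tA} =
  [t + 1, t]
  [-t, 1 - t]

Strategy: write A = P · J · P⁻¹ where J is a Jordan canonical form, so e^{tA} = P · e^{tJ} · P⁻¹, and e^{tJ} can be computed block-by-block.

A has Jordan form
J =
  [0, 1]
  [0, 0]
(up to reordering of blocks).

Per-block formulas:
  For a 2×2 Jordan block J_2(0): exp(t · J_2(0)) = e^(0t)·(I + t·N), where N is the 2×2 nilpotent shift.

After assembling e^{tJ} and conjugating by P, we get:

e^{tA} =
  [t + 1, t]
  [-t, 1 - t]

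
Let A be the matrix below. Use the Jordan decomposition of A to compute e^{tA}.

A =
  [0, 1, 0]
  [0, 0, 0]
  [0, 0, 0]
e^{tA} =
  [1, t, 0]
  [0, 1, 0]
  [0, 0, 1]

Strategy: write A = P · J · P⁻¹ where J is a Jordan canonical form, so e^{tA} = P · e^{tJ} · P⁻¹, and e^{tJ} can be computed block-by-block.

A has Jordan form
J =
  [0, 1, 0]
  [0, 0, 0]
  [0, 0, 0]
(up to reordering of blocks).

Per-block formulas:
  For a 1×1 block at λ = 0: exp(t · [0]) = [e^(0t)].
  For a 2×2 Jordan block J_2(0): exp(t · J_2(0)) = e^(0t)·(I + t·N), where N is the 2×2 nilpotent shift.

After assembling e^{tJ} and conjugating by P, we get:

e^{tA} =
  [1, t, 0]
  [0, 1, 0]
  [0, 0, 1]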